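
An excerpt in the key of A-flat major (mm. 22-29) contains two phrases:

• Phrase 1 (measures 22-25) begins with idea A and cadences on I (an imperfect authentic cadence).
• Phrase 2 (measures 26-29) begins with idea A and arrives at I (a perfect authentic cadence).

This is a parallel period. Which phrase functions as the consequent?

The phrase ending with the weaker cadence (imperfect authentic cadence) is the antecedent; the one ending more conclusively (perfect authentic cadence) is the consequent. The consequent is phrase 2.

phrase 2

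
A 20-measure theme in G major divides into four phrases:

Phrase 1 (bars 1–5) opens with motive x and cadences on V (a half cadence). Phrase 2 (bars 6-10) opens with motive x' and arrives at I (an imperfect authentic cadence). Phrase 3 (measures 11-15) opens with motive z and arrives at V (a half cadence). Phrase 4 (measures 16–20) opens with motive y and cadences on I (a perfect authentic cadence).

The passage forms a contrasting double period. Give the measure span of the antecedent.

measures 1–10

In a double period the four phrases pair into a large antecedent (phrases 1–2, ending imperfect authentic cadence) and a large consequent (phrases 3–4, ending perfect authentic cadence). The antecedent spans bars 1–10.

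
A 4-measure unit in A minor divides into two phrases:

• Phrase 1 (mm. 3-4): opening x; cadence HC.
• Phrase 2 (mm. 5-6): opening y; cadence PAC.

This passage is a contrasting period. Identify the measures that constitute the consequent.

The antecedent is the phrase ending with the weaker cadence (half cadence, phrase 1) and the consequent the one ending more conclusively (perfect authentic cadence, phrase 2); the consequent is mm. 5–6.

measures 5–6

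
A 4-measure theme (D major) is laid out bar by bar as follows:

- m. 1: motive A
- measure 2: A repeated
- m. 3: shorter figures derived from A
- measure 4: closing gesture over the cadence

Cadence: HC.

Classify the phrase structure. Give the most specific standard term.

sentence

Basic idea (m. 1) + its repetition (m. 2) form the presentation; fragmentation and cadence (mm. 3–4) form the continuation — the 4-bar whole is a sentence.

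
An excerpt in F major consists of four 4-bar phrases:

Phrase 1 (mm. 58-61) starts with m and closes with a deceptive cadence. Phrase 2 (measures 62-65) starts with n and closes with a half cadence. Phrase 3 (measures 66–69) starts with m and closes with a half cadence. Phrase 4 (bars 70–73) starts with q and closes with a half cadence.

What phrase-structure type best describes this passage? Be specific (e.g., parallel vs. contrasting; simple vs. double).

Phrase 4 ends with a half cadence, no stronger than phrase 2's half cadence, so the four phrases do not form a double period; nor do phrases 3–4 duplicate 1–2, so it is not a repeated period. With no phrase reaching a conclusive cadence, the passage is a phrase group.

phrase group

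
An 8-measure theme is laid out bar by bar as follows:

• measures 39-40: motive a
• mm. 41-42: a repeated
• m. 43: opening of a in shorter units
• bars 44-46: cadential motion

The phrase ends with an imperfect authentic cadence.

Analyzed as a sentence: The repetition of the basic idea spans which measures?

measures 41–42

The presentation of a sentence is the basic idea (measures 39-40) plus its repetition (mm. 41–42); the repetition of the basic idea is therefore mm. 41–42.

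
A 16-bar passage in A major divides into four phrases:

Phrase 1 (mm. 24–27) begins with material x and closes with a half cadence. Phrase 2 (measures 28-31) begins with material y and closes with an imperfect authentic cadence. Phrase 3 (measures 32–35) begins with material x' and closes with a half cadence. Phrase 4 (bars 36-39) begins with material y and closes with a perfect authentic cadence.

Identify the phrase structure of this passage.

Four phrases in two halves: the first half (measures 24–31) ends with an imperfect authentic cadence, the second (mm. 32–39) with a perfect authentic cadence — a large antecedent–consequent pair, i.e. a double period.
Phrase 3 begins with the same material as phrase 1, making it parallel.

parallel double period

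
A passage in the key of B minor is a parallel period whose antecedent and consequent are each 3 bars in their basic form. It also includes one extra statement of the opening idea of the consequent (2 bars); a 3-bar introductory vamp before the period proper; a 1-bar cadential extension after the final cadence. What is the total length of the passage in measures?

12 measures

Basic parallel period: 3 + 3 = 6 bars.
6 (basic form) + 2 (extra statement) + 3 (introduction) + 1 (cadential extension) = 12.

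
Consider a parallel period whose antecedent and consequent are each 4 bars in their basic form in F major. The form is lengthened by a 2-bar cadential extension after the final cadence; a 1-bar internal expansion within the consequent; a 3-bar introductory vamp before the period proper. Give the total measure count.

Basic parallel period: 4 + 4 = 8 bars.
8 (basic form) + 2 (cadential extension) + 1 (internal expansion) + 3 (introduction) = 14.

14 measures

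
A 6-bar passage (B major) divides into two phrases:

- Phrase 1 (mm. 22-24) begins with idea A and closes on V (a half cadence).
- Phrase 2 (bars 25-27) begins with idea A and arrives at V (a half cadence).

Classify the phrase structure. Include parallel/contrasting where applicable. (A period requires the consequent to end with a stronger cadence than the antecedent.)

repeated phrase

Both phrases have the same opening (A) and the same cadence (half cadence): the second is a restatement, not a consequent, so this is a repeated phrase rather than a period.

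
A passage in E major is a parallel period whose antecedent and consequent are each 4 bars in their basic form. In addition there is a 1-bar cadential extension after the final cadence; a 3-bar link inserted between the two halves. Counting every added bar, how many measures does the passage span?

12 measures

Basic parallel period: 4 + 4 = 8 bars.
8 (basic form) + 1 (cadential extension) + 3 (link) = 12.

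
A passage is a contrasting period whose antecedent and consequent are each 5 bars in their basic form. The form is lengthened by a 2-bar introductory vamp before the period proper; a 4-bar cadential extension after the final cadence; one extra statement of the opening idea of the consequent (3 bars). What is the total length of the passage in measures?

19 measures

Basic contrasting period: 5 + 5 = 10 bars.
10 (basic form) + 2 (introduction) + 4 (cadential extension) + 3 (extra statement) = 19.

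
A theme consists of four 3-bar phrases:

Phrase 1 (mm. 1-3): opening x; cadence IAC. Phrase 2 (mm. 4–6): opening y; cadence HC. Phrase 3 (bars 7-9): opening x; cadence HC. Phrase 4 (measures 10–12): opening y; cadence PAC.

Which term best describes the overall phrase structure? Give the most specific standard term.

Four phrases in two halves: the first half (bars 1–6) ends with a half cadence, the second (bars 7-12) with a perfect authentic cadence — a large antecedent–consequent pair, i.e. a double period.
Phrase 3 begins with the same material as phrase 1, making it parallel.

parallel double period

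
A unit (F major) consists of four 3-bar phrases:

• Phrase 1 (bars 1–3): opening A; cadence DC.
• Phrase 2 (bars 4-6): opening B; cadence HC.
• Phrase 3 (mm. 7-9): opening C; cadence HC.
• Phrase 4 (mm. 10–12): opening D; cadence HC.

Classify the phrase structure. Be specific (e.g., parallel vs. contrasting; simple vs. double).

Phrase 4 ends with a half cadence, no stronger than phrase 2's half cadence, so the four phrases do not form a double period; nor do phrases 3–4 duplicate 1–2, so it is not a repeated period. With no phrase reaching a conclusive cadence, the passage is a phrase group.

phrase group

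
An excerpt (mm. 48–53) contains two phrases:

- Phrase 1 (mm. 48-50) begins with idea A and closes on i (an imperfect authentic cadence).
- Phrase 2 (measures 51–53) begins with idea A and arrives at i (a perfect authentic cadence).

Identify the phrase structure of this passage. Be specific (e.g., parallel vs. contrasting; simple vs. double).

Phrase 1 ends with an imperfect authentic cadence (weaker) and phrase 2 with a perfect authentic cadence (stronger): antecedent + consequent = a period.
The two phrases open with the same material (A / A), so the period is parallel.

parallel period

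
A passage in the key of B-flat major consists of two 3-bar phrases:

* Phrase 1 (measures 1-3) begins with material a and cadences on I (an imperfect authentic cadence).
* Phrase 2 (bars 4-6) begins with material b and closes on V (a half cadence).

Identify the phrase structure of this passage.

phrase group

The second phrase closes with a half cadence, which is not stronger than the first phrase's imperfect authentic cadence; without a weak→strong cadential pair there is no antecedent–consequent relationship, so this is a phrase group rather than a period.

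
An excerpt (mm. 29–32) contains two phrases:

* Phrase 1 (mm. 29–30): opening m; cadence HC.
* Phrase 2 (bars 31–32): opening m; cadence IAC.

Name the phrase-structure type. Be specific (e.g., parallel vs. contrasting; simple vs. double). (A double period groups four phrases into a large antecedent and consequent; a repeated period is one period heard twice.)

Phrase 1 ends with a half cadence (weaker) and phrase 2 with an imperfect authentic cadence (stronger): antecedent + consequent = a period.
The two phrases open with the same material (m / m), so the period is parallel.

parallel period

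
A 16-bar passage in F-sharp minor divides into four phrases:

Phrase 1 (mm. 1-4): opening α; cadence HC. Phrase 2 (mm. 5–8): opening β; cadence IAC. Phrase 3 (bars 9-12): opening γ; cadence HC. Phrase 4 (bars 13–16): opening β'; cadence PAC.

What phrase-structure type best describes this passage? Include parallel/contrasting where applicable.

contrasting double period

Four phrases in two halves: the first half (mm. 1–8) ends with an imperfect authentic cadence, the second (measures 9–16) with a perfect authentic cadence — a large antecedent–consequent pair, i.e. a double period.
Phrase 3 begins with different material from phrase 1, making it contrasting.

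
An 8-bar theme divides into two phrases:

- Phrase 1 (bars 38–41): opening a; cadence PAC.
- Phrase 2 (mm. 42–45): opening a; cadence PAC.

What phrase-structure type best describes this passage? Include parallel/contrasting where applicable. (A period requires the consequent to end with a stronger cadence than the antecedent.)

repeated phrase

Both phrases have the same opening (a) and the same cadence (perfect authentic cadence): the second is a restatement, not a consequent, so this is a repeated phrase rather than a period.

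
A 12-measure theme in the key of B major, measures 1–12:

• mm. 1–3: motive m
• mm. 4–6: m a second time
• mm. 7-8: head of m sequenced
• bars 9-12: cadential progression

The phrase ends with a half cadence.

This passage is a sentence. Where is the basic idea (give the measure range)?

measures 1–3

The presentation of a sentence is the basic idea (mm. 1–3) plus its repetition (mm. 4–6); the basic idea is therefore measures 1–3.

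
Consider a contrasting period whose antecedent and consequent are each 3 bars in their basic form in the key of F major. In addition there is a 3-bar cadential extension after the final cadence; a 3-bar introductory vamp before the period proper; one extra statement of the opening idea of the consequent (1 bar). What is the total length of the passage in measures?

Basic contrasting period: 3 + 3 = 6 bars.
6 (basic form) + 3 (cadential extension) + 3 (introduction) + 1 (extra statement) = 13.

13 measures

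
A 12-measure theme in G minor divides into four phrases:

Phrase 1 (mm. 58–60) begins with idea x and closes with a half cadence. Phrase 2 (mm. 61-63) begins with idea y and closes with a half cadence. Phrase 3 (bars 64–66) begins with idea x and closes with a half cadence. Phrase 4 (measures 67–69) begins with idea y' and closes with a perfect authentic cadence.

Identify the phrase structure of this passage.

parallel double period

Four phrases in two halves: the first half (bars 58–63) ends with a half cadence, the second (mm. 64-69) with a perfect authentic cadence — a large antecedent–consequent pair, i.e. a double period.
Phrase 3 begins with the same material as phrase 1, making it parallel.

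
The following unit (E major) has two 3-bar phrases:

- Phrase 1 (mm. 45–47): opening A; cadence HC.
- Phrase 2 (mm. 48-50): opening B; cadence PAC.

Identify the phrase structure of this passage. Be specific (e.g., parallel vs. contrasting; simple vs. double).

contrasting period

Phrase 1 ends with a half cadence (weaker) and phrase 2 with a perfect authentic cadence (stronger): antecedent + consequent = a period.
The two phrases open with different material (A / B), so the period is contrasting.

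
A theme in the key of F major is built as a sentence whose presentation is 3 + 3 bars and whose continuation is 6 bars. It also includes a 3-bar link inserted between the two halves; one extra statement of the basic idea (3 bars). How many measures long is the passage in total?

Basic sentence: 3 + 3 + 6 = 12 bars.
12 (basic form) + 3 (link) + 3 (extra statement) = 18.

18 measures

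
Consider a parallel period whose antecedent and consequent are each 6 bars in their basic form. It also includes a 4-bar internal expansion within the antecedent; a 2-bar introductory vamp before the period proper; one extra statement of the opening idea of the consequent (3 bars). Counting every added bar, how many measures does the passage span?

Basic parallel period: 6 + 6 = 12 bars.
12 (basic form) + 4 (internal expansion) + 2 (introduction) + 3 (extra statement) = 21.

21 measures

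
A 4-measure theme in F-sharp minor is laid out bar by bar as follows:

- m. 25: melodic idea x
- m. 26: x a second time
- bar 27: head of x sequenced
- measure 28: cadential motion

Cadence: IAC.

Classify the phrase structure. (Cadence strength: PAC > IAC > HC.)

Basic idea (m. 25) + its repetition (bar 26) form the presentation; fragmentation and cadence (mm. 27–28) form the continuation — the 4-bar whole is a sentence.

sentence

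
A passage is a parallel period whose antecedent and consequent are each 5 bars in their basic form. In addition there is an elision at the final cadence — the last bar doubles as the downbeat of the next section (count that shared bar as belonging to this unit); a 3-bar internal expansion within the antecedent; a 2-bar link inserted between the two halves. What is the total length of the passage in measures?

Basic parallel period: 5 + 5 = 10 bars.
10 (basic form) + 3 (internal expansion) + 2 (link) = 15.
The elision shares a bar with the next section but does not change this unit's count.

15 measures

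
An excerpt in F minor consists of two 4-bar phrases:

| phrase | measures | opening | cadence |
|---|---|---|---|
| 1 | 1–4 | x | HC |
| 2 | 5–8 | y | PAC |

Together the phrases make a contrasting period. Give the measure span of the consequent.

measures 5–8

The phrase ending with the weaker cadence (half cadence) is the antecedent; the one ending more conclusively (perfect authentic cadence) is the consequent. The consequent is measures 5–8.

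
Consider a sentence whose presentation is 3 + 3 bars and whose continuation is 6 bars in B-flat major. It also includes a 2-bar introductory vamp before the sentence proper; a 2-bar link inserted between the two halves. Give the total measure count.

16 measures

Basic sentence: 3 + 3 + 6 = 12 bars.
12 (basic form) + 2 (introduction) + 2 (link) = 16.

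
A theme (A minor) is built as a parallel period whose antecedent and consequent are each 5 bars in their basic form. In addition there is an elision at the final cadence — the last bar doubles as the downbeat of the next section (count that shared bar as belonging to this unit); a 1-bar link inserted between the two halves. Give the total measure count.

11 measures

Basic parallel period: 5 + 5 = 10 bars.
10 (basic form) + 1 (link) = 11.
The elision shares a bar with the next section but does not change this unit's count.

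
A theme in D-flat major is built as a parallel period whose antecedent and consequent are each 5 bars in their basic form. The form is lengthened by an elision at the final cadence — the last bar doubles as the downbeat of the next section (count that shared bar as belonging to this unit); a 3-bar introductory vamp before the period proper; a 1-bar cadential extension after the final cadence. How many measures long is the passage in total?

Basic parallel period: 5 + 5 = 10 bars.
10 (basic form) + 3 (introduction) + 1 (cadential extension) = 14.
The elision shares a bar with the next section but does not change this unit's count.

14 measures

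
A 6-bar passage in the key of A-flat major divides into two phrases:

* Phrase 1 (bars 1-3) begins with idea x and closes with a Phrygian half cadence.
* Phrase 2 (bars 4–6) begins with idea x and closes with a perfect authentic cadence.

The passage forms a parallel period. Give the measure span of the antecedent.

measures 1–3

The phrase ending with the weaker cadence (Phrygian half cadence) is the antecedent; the one ending more conclusively (perfect authentic cadence) is the consequent. The antecedent is measures 1–3.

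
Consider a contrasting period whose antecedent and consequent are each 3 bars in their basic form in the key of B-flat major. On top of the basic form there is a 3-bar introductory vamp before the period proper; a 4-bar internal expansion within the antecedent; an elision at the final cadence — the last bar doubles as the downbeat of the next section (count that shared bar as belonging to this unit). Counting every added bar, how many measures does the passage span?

Basic contrasting period: 3 + 3 = 6 bars.
6 (basic form) + 3 (introduction) + 4 (internal expansion) = 13.
The elision shares a bar with the next section but does not change this unit's count.

13 measures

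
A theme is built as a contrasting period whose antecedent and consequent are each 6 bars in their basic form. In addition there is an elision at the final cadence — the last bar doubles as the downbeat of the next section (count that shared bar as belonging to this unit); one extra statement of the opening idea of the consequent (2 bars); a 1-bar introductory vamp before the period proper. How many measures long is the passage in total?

Basic contrasting period: 6 + 6 = 12 bars.
12 (basic form) + 2 (extra statement) + 1 (introduction) = 15.
The elision shares a bar with the next section but does not change this unit's count.

15 measures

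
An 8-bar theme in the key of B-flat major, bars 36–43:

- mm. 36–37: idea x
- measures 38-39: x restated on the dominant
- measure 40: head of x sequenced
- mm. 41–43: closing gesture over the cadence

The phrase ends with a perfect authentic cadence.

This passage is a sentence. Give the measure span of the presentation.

measures 36–39

The presentation of a sentence is the basic idea (mm. 36–37) plus its repetition (measures 38–39); the presentation is therefore mm. 36–39.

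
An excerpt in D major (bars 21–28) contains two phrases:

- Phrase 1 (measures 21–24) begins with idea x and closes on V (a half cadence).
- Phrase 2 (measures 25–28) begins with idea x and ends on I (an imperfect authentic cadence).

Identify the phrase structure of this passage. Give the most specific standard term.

parallel period

Phrase 1 ends with a half cadence (weaker) and phrase 2 with an imperfect authentic cadence (stronger): antecedent + consequent = a period.
The two phrases open with the same material (x / x), so the period is parallel.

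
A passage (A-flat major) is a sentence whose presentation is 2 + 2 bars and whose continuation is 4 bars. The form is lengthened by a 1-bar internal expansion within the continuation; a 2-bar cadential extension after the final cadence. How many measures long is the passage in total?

Basic sentence: 2 + 2 + 4 = 8 bars.
8 (basic form) + 1 (internal expansion) + 2 (cadential extension) = 11.

11 measures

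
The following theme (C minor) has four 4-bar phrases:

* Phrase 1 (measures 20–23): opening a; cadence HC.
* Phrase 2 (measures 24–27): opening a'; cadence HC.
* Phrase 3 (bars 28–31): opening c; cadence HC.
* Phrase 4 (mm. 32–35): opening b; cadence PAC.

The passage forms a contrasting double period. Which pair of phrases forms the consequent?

In a double period the first pair of phrases (ending half cadence) is the large antecedent and the second pair (ending perfect authentic cadence) is the large consequent; the consequent is phrases 3 and 4.

phrases 3 and 4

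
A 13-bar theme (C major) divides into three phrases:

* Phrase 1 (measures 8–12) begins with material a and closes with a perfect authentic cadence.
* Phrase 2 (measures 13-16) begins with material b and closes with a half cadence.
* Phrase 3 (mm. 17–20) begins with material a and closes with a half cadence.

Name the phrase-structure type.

The final phrase closes with a half cadence, which is not stronger than the preceding half cadence; the 3 phrases lack an overall antecedent–consequent design and so form a phrase group.

phrase group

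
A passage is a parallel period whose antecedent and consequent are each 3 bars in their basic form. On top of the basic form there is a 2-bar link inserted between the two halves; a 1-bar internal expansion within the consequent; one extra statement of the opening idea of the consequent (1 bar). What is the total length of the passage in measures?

Basic parallel period: 3 + 3 = 6 bars.
6 (basic form) + 2 (link) + 1 (internal expansion) + 1 (extra statement) = 10.

10 measures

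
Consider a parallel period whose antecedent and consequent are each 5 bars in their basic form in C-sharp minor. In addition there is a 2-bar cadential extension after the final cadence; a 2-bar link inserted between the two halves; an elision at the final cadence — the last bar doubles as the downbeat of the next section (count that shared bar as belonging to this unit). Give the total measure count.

14 measures

Basic parallel period: 5 + 5 = 10 bars.
10 (basic form) + 2 (cadential extension) + 2 (link) = 14.
The elision shares a bar with the next section but does not change this unit's count.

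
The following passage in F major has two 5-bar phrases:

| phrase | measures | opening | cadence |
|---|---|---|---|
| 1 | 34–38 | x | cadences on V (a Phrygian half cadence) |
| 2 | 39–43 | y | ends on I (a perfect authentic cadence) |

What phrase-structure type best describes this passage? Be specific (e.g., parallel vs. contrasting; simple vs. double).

contrasting period

Phrase 1 ends with a Phrygian half cadence (weaker) and phrase 2 with a perfect authentic cadence (stronger): antecedent + consequent = a period.
The two phrases open with different material (x / y), so the period is contrasting.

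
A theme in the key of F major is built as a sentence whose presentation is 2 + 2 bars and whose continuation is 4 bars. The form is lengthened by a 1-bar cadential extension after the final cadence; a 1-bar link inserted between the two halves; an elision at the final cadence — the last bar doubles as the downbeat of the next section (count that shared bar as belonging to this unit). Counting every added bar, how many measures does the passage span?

Basic sentence: 2 + 2 + 4 = 8 bars.
8 (basic form) + 1 (cadential extension) + 1 (link) = 10.
The elision shares a bar with the next section but does not change this unit's count.

10 measures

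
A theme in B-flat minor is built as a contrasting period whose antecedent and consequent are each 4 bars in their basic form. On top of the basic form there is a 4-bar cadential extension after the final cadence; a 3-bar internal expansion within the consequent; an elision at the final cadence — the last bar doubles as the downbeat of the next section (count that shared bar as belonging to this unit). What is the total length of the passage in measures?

15 measures

Basic contrasting period: 4 + 4 = 8 bars.
8 (basic form) + 4 (cadential extension) + 3 (internal expansion) = 15.
The elision shares a bar with the next section but does not change this unit's count.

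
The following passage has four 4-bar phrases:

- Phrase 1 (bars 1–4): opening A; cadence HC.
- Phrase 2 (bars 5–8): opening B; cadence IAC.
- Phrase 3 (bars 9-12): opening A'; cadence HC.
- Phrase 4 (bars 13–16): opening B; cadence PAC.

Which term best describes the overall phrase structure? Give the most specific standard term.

parallel double period

Four phrases in two halves: the first half (measures 1-8) ends with an imperfect authentic cadence, the second (mm. 9–16) with a perfect authentic cadence — a large antecedent–consequent pair, i.e. a double period.
Phrase 3 begins with the same material as phrase 1, making it parallel.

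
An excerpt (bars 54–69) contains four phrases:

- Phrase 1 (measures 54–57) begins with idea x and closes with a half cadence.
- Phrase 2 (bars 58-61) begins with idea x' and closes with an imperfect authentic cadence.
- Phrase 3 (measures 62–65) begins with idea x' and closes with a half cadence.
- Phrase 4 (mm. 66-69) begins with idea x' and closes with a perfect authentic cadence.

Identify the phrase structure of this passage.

Four phrases in two halves: the first half (bars 54–61) ends with an imperfect authentic cadence, the second (measures 62–69) with a perfect authentic cadence — a large antecedent–consequent pair, i.e. a double period.
Phrase 3 begins with the same material as phrase 1, making it parallel.

parallel double period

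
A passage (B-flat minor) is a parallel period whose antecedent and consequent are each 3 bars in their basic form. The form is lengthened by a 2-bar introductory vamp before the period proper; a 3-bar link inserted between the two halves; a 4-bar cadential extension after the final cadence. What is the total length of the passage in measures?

15 measures

Basic parallel period: 3 + 3 = 6 bars.
6 (basic form) + 2 (introduction) + 3 (link) + 4 (cadential extension) = 15.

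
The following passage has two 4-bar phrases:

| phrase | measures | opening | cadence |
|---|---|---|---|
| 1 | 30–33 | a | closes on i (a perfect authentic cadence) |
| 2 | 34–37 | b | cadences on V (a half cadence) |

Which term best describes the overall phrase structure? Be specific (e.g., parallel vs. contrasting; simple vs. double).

phrase group

The second phrase closes with a half cadence, which is not stronger than the first phrase's perfect authentic cadence; without a weak→strong cadential pair there is no antecedent–consequent relationship, so this is a phrase group rather than a period.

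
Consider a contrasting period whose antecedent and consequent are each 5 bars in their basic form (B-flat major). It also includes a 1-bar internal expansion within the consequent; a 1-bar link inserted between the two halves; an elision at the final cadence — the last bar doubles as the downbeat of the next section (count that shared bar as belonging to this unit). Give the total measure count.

12 measures

Basic contrasting period: 5 + 5 = 10 bars.
10 (basic form) + 1 (internal expansion) + 1 (link) = 12.
The elision shares a bar with the next section but does not change this unit's count.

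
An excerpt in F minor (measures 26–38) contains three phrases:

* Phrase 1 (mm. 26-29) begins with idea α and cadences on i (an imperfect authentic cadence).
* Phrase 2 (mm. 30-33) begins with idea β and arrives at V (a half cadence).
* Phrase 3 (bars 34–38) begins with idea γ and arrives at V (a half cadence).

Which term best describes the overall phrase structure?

phrase group

The final phrase closes with a half cadence, which is not stronger than the preceding half cadence; the 3 phrases lack an overall antecedent–consequent design and so form a phrase group.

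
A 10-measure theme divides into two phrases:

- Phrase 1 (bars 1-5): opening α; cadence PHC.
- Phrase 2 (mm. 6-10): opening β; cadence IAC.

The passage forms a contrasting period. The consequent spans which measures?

The antecedent is the phrase ending with the weaker cadence (Phrygian half cadence, phrase 1) and the consequent the one ending more conclusively (imperfect authentic cadence, phrase 2); the consequent is mm. 6–10.

measures 6–10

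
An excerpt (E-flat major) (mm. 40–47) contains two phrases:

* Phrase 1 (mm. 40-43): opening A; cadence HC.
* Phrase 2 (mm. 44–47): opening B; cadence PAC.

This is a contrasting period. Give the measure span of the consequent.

The phrase ending with the weaker cadence (half cadence) is the antecedent; the one ending more conclusively (perfect authentic cadence) is the consequent. The consequent is measures 44–47.

measures 44–47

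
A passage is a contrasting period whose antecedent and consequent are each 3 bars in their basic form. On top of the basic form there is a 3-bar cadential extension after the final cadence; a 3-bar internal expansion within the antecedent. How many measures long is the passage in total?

12 measures

Basic contrasting period: 3 + 3 = 6 bars.
6 (basic form) + 3 (cadential extension) + 3 (internal expansion) = 12.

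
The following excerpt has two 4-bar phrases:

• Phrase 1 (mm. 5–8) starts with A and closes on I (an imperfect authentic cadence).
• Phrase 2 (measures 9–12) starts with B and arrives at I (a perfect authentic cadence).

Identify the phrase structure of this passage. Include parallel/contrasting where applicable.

Phrase 1 ends with an imperfect authentic cadence (weaker) and phrase 2 with a perfect authentic cadence (stronger): antecedent + consequent = a period.
The two phrases open with different material (A / B), so the period is contrasting.

contrasting period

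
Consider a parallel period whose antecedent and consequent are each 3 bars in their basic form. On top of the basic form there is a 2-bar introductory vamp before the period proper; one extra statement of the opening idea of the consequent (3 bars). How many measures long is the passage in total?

Basic parallel period: 3 + 3 = 6 bars.
6 (basic form) + 2 (introduction) + 3 (extra statement) = 11.

11 measures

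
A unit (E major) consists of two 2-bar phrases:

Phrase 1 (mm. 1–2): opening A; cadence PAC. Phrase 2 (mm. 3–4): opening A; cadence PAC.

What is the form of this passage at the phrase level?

Both phrases have the same opening (A) and the same cadence (perfect authentic cadence): the second is a restatement, not a consequent, so this is a repeated phrase rather than a period.

repeated phrase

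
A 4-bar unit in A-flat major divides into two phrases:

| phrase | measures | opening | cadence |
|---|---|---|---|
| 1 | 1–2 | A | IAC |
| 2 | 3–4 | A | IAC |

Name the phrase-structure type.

Both phrases have the same opening (A) and the same cadence (imperfect authentic cadence): the second is a restatement, not a consequent, so this is a repeated phrase rather than a period.

repeated phrase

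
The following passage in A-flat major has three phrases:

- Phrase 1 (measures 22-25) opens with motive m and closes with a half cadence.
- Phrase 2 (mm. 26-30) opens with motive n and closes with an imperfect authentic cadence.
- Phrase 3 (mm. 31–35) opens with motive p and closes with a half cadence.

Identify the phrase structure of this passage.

The final phrase closes with a half cadence, which is not stronger than the preceding imperfect authentic cadence; the 3 phrases lack an overall antecedent–consequent design and so form a phrase group.

phrase group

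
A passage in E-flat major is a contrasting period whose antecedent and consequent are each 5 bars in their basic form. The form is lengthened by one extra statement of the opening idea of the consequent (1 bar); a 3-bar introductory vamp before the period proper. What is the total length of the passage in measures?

14 measures

Basic contrasting period: 5 + 5 = 10 bars.
10 (basic form) + 1 (extra statement) + 3 (introduction) = 14.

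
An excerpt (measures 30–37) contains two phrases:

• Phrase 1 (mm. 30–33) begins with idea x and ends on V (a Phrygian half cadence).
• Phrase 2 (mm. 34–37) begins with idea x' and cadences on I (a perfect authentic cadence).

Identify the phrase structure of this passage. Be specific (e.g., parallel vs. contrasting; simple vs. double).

parallel period

Phrase 1 ends with a Phrygian half cadence (weaker) and phrase 2 with a perfect authentic cadence (stronger): antecedent + consequent = a period.
The two phrases open with the same material (x / x'), so the period is parallel.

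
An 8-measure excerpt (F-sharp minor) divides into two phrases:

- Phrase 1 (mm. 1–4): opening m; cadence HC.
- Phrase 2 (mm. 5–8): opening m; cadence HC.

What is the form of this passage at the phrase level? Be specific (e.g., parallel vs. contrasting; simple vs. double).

repeated phrase

Both phrases have the same opening (m) and the same cadence (half cadence): the second is a restatement, not a consequent, so this is a repeated phrase rather than a period.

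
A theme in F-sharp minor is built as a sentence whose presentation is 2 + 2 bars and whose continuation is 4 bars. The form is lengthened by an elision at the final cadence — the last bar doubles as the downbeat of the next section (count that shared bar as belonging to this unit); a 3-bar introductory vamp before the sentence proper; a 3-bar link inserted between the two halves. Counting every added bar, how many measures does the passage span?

Basic sentence: 2 + 2 + 4 = 8 bars.
8 (basic form) + 3 (introduction) + 3 (link) = 14.
The elision shares a bar with the next section but does not change this unit's count.

14 measures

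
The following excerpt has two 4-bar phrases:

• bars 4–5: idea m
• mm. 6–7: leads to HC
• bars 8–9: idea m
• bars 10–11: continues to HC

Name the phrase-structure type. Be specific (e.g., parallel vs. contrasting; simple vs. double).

repeated phrase

Both phrases have the same opening (m) and the same cadence (half cadence): the second is a restatement, not a consequent, so this is a repeated phrase rather than a period.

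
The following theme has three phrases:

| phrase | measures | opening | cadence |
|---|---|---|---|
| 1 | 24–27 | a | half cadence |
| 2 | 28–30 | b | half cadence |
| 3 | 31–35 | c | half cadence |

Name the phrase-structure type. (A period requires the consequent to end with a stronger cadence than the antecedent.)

phrase group

The final phrase closes with a half cadence, which is not stronger than the preceding half cadence; the 3 phrases lack an overall antecedent–consequent design and so form a phrase group.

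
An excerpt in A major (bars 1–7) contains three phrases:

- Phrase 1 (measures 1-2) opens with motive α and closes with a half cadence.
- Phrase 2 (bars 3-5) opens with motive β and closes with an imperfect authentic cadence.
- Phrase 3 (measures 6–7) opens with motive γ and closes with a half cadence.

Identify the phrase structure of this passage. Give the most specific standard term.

The final phrase closes with a half cadence, which is not stronger than the preceding imperfect authentic cadence; the 3 phrases lack an overall antecedent–consequent design and so form a phrase group.

phrase group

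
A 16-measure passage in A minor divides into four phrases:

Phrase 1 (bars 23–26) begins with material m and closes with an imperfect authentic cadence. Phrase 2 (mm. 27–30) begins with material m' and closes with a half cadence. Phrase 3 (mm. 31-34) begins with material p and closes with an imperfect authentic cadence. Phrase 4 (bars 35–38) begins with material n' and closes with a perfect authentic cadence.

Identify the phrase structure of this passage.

contrasting double period

Four phrases in two halves: the first half (bars 23-30) ends with a half cadence, the second (mm. 31-38) with a perfect authentic cadence — a large antecedent–consequent pair, i.e. a double period.
Phrase 3 begins with different material from phrase 1, making it contrasting.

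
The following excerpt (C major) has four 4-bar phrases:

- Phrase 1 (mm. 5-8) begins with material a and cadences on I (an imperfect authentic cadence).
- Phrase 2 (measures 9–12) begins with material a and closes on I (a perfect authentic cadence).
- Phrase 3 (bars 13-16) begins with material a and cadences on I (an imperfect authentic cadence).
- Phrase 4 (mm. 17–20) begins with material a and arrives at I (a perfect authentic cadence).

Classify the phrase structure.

repeated period

The cadence pattern IAC–PAC–IAC–PAC is weak–strong twice, and phrases 3–4 restate phrases 1–2: a period heard twice, not a double period (which would end weakly at phrase 2).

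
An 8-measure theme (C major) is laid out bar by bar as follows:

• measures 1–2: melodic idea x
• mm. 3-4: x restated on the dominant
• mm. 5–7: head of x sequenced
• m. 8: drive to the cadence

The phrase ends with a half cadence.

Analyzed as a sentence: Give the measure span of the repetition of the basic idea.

The presentation of a sentence is the basic idea (measures 1–2) plus its repetition (measures 3-4); the repetition of the basic idea is therefore bars 3-4.

measures 3–4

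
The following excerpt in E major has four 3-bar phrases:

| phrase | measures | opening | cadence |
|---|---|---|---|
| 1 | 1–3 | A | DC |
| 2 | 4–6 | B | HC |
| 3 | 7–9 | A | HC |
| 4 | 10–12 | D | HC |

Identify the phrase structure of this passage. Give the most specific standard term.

Phrase 4 ends with a half cadence, no stronger than phrase 2's half cadence, so the four phrases do not form a double period; nor do phrases 3–4 duplicate 1–2, so it is not a repeated period. With no phrase reaching a conclusive cadence, the passage is a phrase group.

phrase group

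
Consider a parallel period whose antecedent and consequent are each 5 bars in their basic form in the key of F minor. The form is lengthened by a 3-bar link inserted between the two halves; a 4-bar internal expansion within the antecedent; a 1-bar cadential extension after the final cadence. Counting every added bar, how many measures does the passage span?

Basic parallel period: 5 + 5 = 10 bars.
10 (basic form) + 3 (link) + 4 (internal expansion) + 1 (cadential extension) = 18.

18 measures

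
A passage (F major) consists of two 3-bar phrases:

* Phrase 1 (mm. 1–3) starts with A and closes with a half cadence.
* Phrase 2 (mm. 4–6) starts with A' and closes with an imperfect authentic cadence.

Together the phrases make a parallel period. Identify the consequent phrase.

phrase 2

The phrase ending with the weaker cadence (half cadence) is the antecedent; the one ending more conclusively (imperfect authentic cadence) is the consequent. The consequent is phrase 2.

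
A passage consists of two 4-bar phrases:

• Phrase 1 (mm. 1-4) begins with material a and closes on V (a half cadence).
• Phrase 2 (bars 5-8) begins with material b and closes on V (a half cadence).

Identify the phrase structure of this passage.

phrase group

The second phrase closes with a half cadence, which is not stronger than the first phrase's half cadence; without a weak→strong cadential pair there is no antecedent–consequent relationship, so this is a phrase group rather than a period.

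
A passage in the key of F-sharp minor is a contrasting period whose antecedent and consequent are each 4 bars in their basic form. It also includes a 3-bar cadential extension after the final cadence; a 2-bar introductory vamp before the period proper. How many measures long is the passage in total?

13 measures

Basic contrasting period: 4 + 4 = 8 bars.
8 (basic form) + 3 (cadential extension) + 2 (introduction) = 13.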